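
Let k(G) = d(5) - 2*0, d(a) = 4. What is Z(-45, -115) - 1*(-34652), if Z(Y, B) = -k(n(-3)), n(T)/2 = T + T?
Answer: 34648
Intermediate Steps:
n(T) = 4*T (n(T) = 2*(T + T) = 2*(2*T) = 4*T)
k(G) = 4 (k(G) = 4 - 2*0 = 4 + 0 = 4)
Z(Y, B) = -4 (Z(Y, B) = -1*4 = -4)
Z(-45, -115) - 1*(-34652) = -4 - 1*(-34652) = -4 + 34652 = 34648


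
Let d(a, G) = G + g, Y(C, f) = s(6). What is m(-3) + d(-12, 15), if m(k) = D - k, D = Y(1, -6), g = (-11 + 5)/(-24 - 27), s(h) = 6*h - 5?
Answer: 835/17 ≈ 49.118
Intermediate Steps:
s(h) = -5 + 6*h
Y(C, f) = 31 (Y(C, f) = -5 + 6*6 = -5 + 36 = 31)
g = 2/17 (g = -6/(-51) = -6*(-1/51) = 2/17 ≈ 0.11765)
D = 31
d(a, G) = 2/17 + G (d(a, G) = G + 2/17 = 2/17 + G)
m(k) = 31 - k
m(-3) + d(-12, 15) = (31 - 1*(-3)) + (2/17 + 15) = (31 + 3) + 257/17 = 34 + 257/17 = 835/17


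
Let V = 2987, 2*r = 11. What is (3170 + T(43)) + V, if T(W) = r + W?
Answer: 12411/2 ≈ 6205.5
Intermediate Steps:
r = 11/2 (r = (½)*11 = 11/2 ≈ 5.5000)
T(W) = 11/2 + W
(3170 + T(43)) + V = (3170 + (11/2 + 43)) + 2987 = (3170 + 97/2) + 2987 = 6437/2 + 2987 = 12411/2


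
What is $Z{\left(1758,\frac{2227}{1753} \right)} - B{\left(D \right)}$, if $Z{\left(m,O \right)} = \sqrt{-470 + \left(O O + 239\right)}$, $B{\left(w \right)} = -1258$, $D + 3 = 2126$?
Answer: $1258 + \frac{5 i \sqrt{28196222}}{1753} \approx 1258.0 + 15.145 i$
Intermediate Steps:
$D = 2123$ ($D = -3 + 2126 = 2123$)
$Z{\left(m,O \right)} = \sqrt{-231 + O^{2}}$ ($Z{\left(m,O \right)} = \sqrt{-470 + \left(O^{2} + 239\right)} = \sqrt{-470 + \left(239 + O^{2}\right)} = \sqrt{-231 + O^{2}}$)
$Z{\left(1758,\frac{2227}{1753} \right)} - B{\left(D \right)} = \sqrt{-231 + \left(\frac{2227}{1753}\right)^{2}} - -1258 = \sqrt{-231 + \left(2227 \cdot \frac{1}{1753}\right)^{2}} + 1258 = \sqrt{-231 + \left(\frac{2227}{1753}\right)^{2}} + 1258 = \sqrt{-231 + \frac{4959529}{3073009}} + 1258 = \sqrt{- \frac{704905550}{3073009}} + 1258 = \frac{5 i \sqrt{28196222}}{1753} + 1258 = 1258 + \frac{5 i \sqrt{28196222}}{1753}$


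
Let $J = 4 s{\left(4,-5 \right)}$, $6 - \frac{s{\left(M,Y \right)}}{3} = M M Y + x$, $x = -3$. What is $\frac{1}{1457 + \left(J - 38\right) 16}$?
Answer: $\frac{1}{17937} \approx 5.5751 \cdot 10^{-5}$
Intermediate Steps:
$s{\left(M,Y \right)} = 27 - 3 Y M^{2}$ ($s{\left(M,Y \right)} = 18 - 3 \left(M M Y - 3\right) = 18 - 3 \left(M^{2} Y - 3\right) = 18 - 3 \left(Y M^{2} - 3\right) = 18 - 3 \left(-3 + Y M^{2}\right) = 18 - \left(-9 + 3 Y M^{2}\right) = 27 - 3 Y M^{2}$)
$J = 1068$ ($J = 4 \left(27 - - 15 \cdot 4^{2}\right) = 4 \left(27 - \left(-15\right) 16\right) = 4 \left(27 + 240\right) = 4 \cdot 267 = 1068$)
$\frac{1}{1457 + \left(J - 38\right) 16} = \frac{1}{1457 + \left(1068 - 38\right) 16} = \frac{1}{1457 + 1030 \cdot 16} = \frac{1}{1457 + 16480} = \frac{1}{17937}$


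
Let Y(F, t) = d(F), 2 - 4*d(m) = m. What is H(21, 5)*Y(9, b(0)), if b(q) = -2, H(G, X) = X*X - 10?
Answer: -105/4 ≈ -26.250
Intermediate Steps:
d(m) = ½ - m/4
H(G, X) = -10 + X² (H(G, X) = X² - 10 = -10 + X²)
Y(F, t) = ½ - F/4
H(21, 5)*Y(9, b(0)) = (-10 + 5²)*(½ - ¼*9) = (-10 + 25)*(½ - 9/4) = 15*(-7/4) = -105/4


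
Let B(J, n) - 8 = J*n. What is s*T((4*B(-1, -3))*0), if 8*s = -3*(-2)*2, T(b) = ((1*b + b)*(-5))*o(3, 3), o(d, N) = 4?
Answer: 0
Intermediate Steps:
B(J, n) = 8 + J*n
T(b) = -40*b (T(b) = ((1*b + b)*(-5))*4 = ((b + b)*(-5))*4 = ((2*b)*(-5))*4 = -10*b*4 = -40*b)
s = 3/2 (s = (-3*(-2)*2)/8 = (6*2)/8 = (1/8)*12 = 3/2 ≈ 1.5000)
s*T((4*B(-1, -3))*0) = 3*(-40*4*(8 - 1*(-3))*0)/2 = 3*(-40*4*(8 + 3)*0)/2 = 3*(-40*4*11*0)/2 = 3*(-1760*0)/2 = 3*(-40*0)/2 = (3/2)*0 = 0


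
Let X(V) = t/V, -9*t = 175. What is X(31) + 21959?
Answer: 6126386/279 ≈ 21958.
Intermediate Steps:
t = -175/9 (t = -1/9*175 = -175/9 ≈ -19.444)
X(V) = -175/(9*V)
X(31) + 21959 = -175/9/31 + 21959 = -175/9*1/31 + 21959 = -175/279 + 21959 = 6126386/279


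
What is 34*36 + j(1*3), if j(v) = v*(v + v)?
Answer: 1242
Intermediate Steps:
j(v) = 2*v² (j(v) = v*(2*v) = 2*v²)
34*36 + j(1*3) = 34*36 + 2*(1*3)² = 1224 + 2*3² = 1224 + 2*9 = 1224 + 18 = 1242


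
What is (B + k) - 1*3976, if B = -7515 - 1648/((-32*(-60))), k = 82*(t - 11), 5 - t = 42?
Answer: -1851343/120 ≈ -15428.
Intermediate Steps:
t = -37 (t = 5 - 1*42 = 5 - 42 = -37)
k = -3936 (k = 82*(-37 - 11) = 82*(-48) = -3936)
B = -901903/120 (B = -7515 - 1648/1920 = -7515 - 1*103/120 = -7515 - 103/120 = -901903/120 ≈ -7515.9)
(B + k) - 1*3976 = (-901903/120 - 3936) - 1*3976 = -1374223/120 - 3976 = -1851343/120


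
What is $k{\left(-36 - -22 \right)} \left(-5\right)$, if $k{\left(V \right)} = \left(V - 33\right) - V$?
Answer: $165$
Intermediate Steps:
$k{\left(V \right)} = -33$ ($k{\left(V \right)} = \left(V - 33\right) - V = \left(-33 + V\right) - V = -33$)
$k{\left(-36 - -22 \right)} \left(-5\right) = \left(-33\right) \left(-5\right) = 165$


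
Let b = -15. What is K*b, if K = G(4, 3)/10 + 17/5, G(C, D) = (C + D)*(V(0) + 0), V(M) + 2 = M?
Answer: -30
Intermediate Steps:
V(M) = -2 + M
G(C, D) = -2*C - 2*D (G(C, D) = (C + D)*((-2 + 0) + 0) = (C + D)*(-2 + 0) = (C + D)*(-2) = -2*C - 2*D)
K = 2 (K = (-2*4 - 2*3)/10 + 17/5 = (-8 - 6)*(⅒) + 17*(⅕) = -14*⅒ + 17/5 = -7/5 + 17/5 = 2)
K*b = 2*(-15) = -30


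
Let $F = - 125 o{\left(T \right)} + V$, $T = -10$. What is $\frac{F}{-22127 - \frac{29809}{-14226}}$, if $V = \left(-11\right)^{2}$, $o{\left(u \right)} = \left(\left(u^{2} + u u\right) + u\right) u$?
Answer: $- \frac{3380396346}{314748893} \approx -10.74$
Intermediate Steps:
$o{\left(u \right)} = u \left(u + 2 u^{2}\right)$ ($o{\left(u \right)} = \left(\left(u^{2} + u^{2}\right) + u\right) u = \left(2 u^{2} + u\right) u = \left(u + 2 u^{2}\right) u = u \left(u + 2 u^{2}\right)$)
$V = 121$
$F = 237621$ ($F = - 125 \left(-10\right)^{2} \left(1 + 2 \left(-10\right)\right) + 121 = - 125 \cdot 100 \left(1 - 20\right) + 121 = - 125 \cdot 100 \left(-19\right) + 121 = \left(-125\right) \left(-1900\right) + 121 = 237500 + 121 = 237621$)
$\frac{F}{-22127 - \frac{29809}{-14226}} = \frac{237621}{-22127 - \frac{29809}{-14226}} = \frac{237621}{-22127 - - \frac{29809}{14226}} = \frac{237621}{-22127 + \frac{29809}{14226}} = \frac{237621}{- \frac{314748893}{14226}} = 237621 \left(- \frac{14226}{314748893}\right) = - \frac{3380396346}{314748893}$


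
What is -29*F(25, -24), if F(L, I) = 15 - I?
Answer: -1131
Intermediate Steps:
-29*F(25, -24) = -29*(15 - 1*(-24)) = -29*(15 + 24) = -29*39 = -1131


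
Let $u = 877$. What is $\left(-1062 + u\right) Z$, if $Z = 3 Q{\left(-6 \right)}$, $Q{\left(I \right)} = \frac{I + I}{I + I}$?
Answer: $-555$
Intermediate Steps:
$Q{\left(I \right)} = 1$ ($Q{\left(I \right)} = \frac{2 I}{2 I} = 2 I \frac{1}{2 I} = 1$)
$Z = 3$ ($Z = 3 \cdot 1 = 3$)
$\left(-1062 + u\right) Z = \left(-1062 + 877\right) 3 = \left(-185\right) 3 = -555$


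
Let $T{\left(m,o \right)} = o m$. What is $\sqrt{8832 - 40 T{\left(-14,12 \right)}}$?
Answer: $72 \sqrt{3} \approx 124.71$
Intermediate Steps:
$T{\left(m,o \right)} = m o$
$\sqrt{8832 - 40 T{\left(-14,12 \right)}} = \sqrt{8832 - 40 \left(\left(-14\right) 12\right)} = \sqrt{8832 - -6720} = \sqrt{8832 + 6720} = \sqrt{15552} = 72 \sqrt{3}$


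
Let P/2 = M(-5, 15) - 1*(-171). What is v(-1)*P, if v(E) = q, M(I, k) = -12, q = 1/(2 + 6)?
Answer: 159/4 ≈ 39.750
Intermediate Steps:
q = 1/8 ≈ 0.12500
v(E) = 1/8
P = 318 (P = 2*(-12 - 1*(-171)) = 2*(-12 + 171) = 2*159 = 318)
v(-1)*P = (1/8)*318 = 159/4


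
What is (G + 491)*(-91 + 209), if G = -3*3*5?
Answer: 52628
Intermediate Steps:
G = -45 (G = -9*5 = -45)
(G + 491)*(-91 + 209) = (-45 + 491)*(-91 + 209) = 446*118 = 52628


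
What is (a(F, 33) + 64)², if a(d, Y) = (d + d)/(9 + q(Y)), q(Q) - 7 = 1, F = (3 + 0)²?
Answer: 1223236/289 ≈ 4232.6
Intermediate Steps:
F = 9 (F = 3² = 9)
q(Q) = 8 (q(Q) = 7 + 1 = 8)
a(d, Y) = 2*d/17 (a(d, Y) = (d + d)/(9 + 8) = (2*d)/17 = (2*d)*(1/17) = 2*d/17)
(a(F, 33) + 64)² = ((2/17)*9 + 64)² = (18/17 + 64)² = (1106/17)² = 1223236/289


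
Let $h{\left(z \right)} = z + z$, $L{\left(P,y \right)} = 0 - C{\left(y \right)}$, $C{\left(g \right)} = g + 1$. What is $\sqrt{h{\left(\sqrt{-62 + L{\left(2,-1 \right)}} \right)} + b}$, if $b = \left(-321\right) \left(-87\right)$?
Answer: $\sqrt{27927 + 2 i \sqrt{62}} \approx 167.11 + 0.0471 i$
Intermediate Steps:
$C{\left(g \right)} = 1 + g$
$L{\left(P,y \right)} = -1 - y$ ($L{\left(P,y \right)} = 0 - \left(1 + y\right) = -1 - y$)
$b = 27927$
$h{\left(z \right)} = 2 z$
$\sqrt{h{\left(\sqrt{-62 + L{\left(2,-1 \right)}} \right)} + b} = \sqrt{2 \sqrt{-62 - 0} + 27927} = \sqrt{2 \sqrt{-62 + \left(-1 + 1\right)} + 27927} = \sqrt{2 \sqrt{-62 + 0} + 27927} = \sqrt{2 \sqrt{-62} + 27927} = \sqrt{2 i \sqrt{62} + 27927} = \sqrt{27927 + 2 i \sqrt{62}}$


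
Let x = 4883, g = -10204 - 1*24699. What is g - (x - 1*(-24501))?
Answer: -64287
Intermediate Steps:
g = -34903 (g = -10204 - 24699 = -34903)
g - (x - 1*(-24501)) = -34903 - (4883 - 1*(-24501)) = -34903 - (4883 + 24501) = -34903 - 1*29384 = -34903 - 29384 = -64287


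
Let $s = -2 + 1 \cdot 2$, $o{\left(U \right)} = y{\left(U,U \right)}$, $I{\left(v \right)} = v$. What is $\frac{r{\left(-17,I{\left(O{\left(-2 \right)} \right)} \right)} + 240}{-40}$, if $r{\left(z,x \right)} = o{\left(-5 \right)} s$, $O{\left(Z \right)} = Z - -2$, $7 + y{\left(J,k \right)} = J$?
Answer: $-6$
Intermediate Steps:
$y{\left(J,k \right)} = -7 + J$
$O{\left(Z \right)} = 2 + Z$ ($O{\left(Z \right)} = Z + 2 = 2 + Z$)
$o{\left(U \right)} = -7 + U$
$s = 0$ ($s = -2 + 2 = 0$)
$r{\left(z,x \right)} = 0$ ($r{\left(z,x \right)} = \left(-7 - 5\right) 0 = \left(-12\right) 0 = 0$)
$\frac{r{\left(-17,I{\left(O{\left(-2 \right)} \right)} \right)} + 240}{-40} = \frac{0 + 240}{-40} = 240 \left(- \frac{1}{40}\right) = -6$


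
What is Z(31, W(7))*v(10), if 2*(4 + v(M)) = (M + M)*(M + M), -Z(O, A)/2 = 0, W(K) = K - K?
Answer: 0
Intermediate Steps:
W(K) = 0
Z(O, A) = 0 (Z(O, A) = -2*0 = 0)
v(M) = -4 + 2*M² (v(M) = -4 + ((M + M)*(M + M))/2 = -4 + ((2*M)*(2*M))/2 = -4 + (4*M²)/2 = -4 + 2*M²)
Z(31, W(7))*v(10) = 0*(-4 + 2*10²) = 0*(-4 + 2*100) = 0*(-4 + 200) = 0*196 = 0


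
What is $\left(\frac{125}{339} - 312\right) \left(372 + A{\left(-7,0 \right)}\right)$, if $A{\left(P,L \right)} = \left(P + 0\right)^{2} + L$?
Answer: $- \frac{44475703}{339} \approx -1.312 \cdot 10^{5}$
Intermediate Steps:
$A{\left(P,L \right)} = L + P^{2}$ ($A{\left(P,L \right)} = P^{2} + L = L + P^{2}$)
$\left(\frac{125}{339} - 312\right) \left(372 + A{\left(-7,0 \right)}\right) = \left(\frac{125}{339} - 312\right) \left(372 + \left(0 + \left(-7\right)^{2}\right)\right) = \left(125 \cdot \frac{1}{339} - 312\right) \left(372 + \left(0 + 49\right)\right) = \left(\frac{125}{339} - 312\right) \left(372 + 49\right) = \left(- \frac{105643}{339}\right) 421 = - \frac{44475703}{339}$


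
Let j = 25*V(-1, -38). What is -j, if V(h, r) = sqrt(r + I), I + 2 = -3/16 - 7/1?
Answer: -25*I*sqrt(755)/4 ≈ -171.73*I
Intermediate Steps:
I = -147/16 (I = -2 + (-3/16 - 7/1) = -2 + (-3*1/16 - 7*1) = -2 + (-3/16 - 7) = -2 - 115/16 = -147/16 ≈ -9.1875)
V(h, r) = sqrt(-147/16 + r) (V(h, r) = sqrt(r - 147/16) = sqrt(-147/16 + r))
j = 25*I*sqrt(755)/4 (j = 25*(sqrt(-147 + 16*(-38))/4) = 25*(sqrt(-147 - 608)/4) = 25*(sqrt(-755)/4) = 25*((I*sqrt(755))/4) = 25*(I*sqrt(755)/4) = 25*I*sqrt(755)/4 ≈ 171.73*I)
-j = -25*I*sqrt(755)/4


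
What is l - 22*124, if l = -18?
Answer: -2746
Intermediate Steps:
l - 22*124 = -18 - 22*124 = -18 - 2728 = -2746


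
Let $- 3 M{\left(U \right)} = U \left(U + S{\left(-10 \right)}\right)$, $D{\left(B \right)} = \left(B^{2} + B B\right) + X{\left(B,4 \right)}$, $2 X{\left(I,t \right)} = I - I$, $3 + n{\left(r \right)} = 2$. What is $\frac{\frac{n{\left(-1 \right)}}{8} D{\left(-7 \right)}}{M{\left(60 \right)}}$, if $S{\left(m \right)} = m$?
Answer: $\frac{49}{4000} \approx 0.01225$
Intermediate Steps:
$n{\left(r \right)} = -1$ ($n{\left(r \right)} = -3 + 2 = -1$)
$X{\left(I,t \right)} = 0$ ($X{\left(I,t \right)} = \frac{I - I}{2} = \frac{1}{2} \cdot 0 = 0$)
$D{\left(B \right)} = 2 B^{2}$ ($D{\left(B \right)} = \left(B^{2} + B B\right) + 0 = \left(B^{2} + B^{2}\right) + 0 = 2 B^{2} + 0 = 2 B^{2}$)
$M{\left(U \right)} = - \frac{U \left(-10 + U\right)}{3}$ ($M{\left(U \right)} = - \frac{U \left(U - 10\right)}{3} = - \frac{U \left(-10 + U\right)}{3}$)
$\frac{\frac{n{\left(-1 \right)}}{8} D{\left(-7 \right)}}{M{\left(60 \right)}} = \frac{- \frac{1}{8} \cdot 2 \left(-7\right)^{2}}{\frac{1}{3} \cdot 60 \left(10 - 60\right)} = \frac{\left(-1\right) \frac{1}{8} \cdot 2 \cdot 49}{\frac{1}{3} \cdot 60 \left(10 - 60\right)} = \frac{\left(- \frac{1}{8}\right) 98}{\frac{1}{3} \cdot 60 \left(-50\right)} = - \frac{49}{4 \left(-1000\right)} = \left(- \frac{49}{4}\right) \left(- \frac{1}{1000}\right) = \frac{49}{4000}$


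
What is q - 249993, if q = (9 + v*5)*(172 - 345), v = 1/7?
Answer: -1761715/7 ≈ -2.5167e+5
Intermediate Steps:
v = ⅐ ≈ 0.14286
q = -11764/7 (q = (9 + (⅐)*5)*(172 - 345) = (9 + 5/7)*(-173) = (68/7)*(-173) = -11764/7 ≈ -1680.6)
q - 249993 = -11764/7 - 249993 = -1761715/7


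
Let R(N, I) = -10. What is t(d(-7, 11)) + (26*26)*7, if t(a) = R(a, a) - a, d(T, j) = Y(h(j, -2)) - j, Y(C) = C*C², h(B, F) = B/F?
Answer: 39195/8 ≈ 4899.4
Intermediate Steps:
Y(C) = C³
d(T, j) = -j - j³/8 (d(T, j) = (j/(-2))³ - j = (j*(-½))³ - j = (-j/2)³ - j = -j³/8 - j = -j - j³/8)
t(a) = -10 - a
t(d(-7, 11)) + (26*26)*7 = (-10 - (-1*11 - ⅛*11³)) + (26*26)*7 = (-10 - (-11 - ⅛*1331)) + 676*7 = (-10 - (-11 - 1331/8)) + 4732 = (-10 - 1*(-1419/8)) + 4732 = (-10 + 1419/8) + 4732 = 1339/8 + 4732 = 39195/8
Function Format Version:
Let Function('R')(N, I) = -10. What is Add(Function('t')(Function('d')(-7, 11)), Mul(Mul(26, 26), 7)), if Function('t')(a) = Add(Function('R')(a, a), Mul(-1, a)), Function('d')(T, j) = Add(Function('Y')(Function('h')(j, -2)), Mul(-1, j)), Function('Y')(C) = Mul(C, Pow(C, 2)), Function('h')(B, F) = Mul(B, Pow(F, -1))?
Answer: Rational(39195, 8) ≈ 4899.4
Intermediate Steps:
Function('Y')(C) = Pow(C, 3)
Function('d')(T, j) = Add(Mul(-1, j), Mul(Rational(-1, 8), Pow(j, 3))) (Function('d')(T, j) = Add(Pow(Mul(j, Pow(-2, -1)), 3), Mul(-1, j)) = Add(Pow(Mul(j, Rational(-1, 2)), 3), Mul(-1, j)) = Add(Pow(Mul(Rational(-1, 2), j), 3), Mul(-1, j)) = Add(Mul(Rational(-1, 8), Pow(j, 3)), Mul(-1, j)) = Add(Mul(-1, j), Mul(Rational(-1, 8), Pow(j, 3))))
Function('t')(a) = Add(-10, Mul(-1, a))
Add(Function('t')(Function('d')(-7, 11)), Mul(Mul(26, 26), 7)) = Add(Add(-10, Mul(-1, Add(Mul(-1, 11), Mul(Rational(-1, 8), Pow(11, 3))))), Mul(Mul(26, 26), 7)) = Add(Add(-10, Mul(-1, Add(-11, Mul(Rational(-1, 8), 1331)))), Mul(676, 7)) = Add(Add(-10, Mul(-1, Add(-11, Rational(-1331, 8)))), 4732) = Add(Add(-10, Mul(-1, Rational(-1419, 8))), 4732) = Add(Add(-10, Rational(1419, 8)), 4732) = Add(Rational(1339, 8), 4732) = Rational(39195, 8)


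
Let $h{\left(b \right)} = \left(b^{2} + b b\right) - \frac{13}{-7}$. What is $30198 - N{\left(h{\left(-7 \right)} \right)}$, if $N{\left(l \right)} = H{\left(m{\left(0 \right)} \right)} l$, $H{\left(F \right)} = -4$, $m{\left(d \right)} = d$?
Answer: $\frac{214182}{7} \approx 30597.0$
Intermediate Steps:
$h{\left(b \right)} = \frac{13}{7} + 2 b^{2}$ ($h{\left(b \right)} = \left(b^{2} + b^{2}\right) - - \frac{13}{7} = 2 b^{2} + \frac{13}{7} = \frac{13}{7} + 2 b^{2}$)
$N{\left(l \right)} = - 4 l$
$30198 - N{\left(h{\left(-7 \right)} \right)} = 30198 - - 4 \left(\frac{13}{7} + 2 \left(-7\right)^{2}\right) = 30198 - - 4 \left(\frac{13}{7} + 2 \cdot 49\right) = 30198 - - 4 \left(\frac{13}{7} + 98\right) = 30198 - \left(-4\right) \frac{699}{7} = 30198 - - \frac{2796}{7} = 30198 + \frac{2796}{7} = \frac{214182}{7}$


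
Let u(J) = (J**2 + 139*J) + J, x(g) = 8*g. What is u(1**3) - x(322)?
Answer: -2435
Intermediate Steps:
u(J) = J**2 + 140*J
u(1**3) - x(322) = 1**3*(140 + 1**3) - 8*322 = 1*(140 + 1) - 1*2576 = 1*141 - 2576 = 141 - 2576 = -2435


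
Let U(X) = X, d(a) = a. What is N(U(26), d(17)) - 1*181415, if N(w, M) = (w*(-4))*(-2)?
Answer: -181207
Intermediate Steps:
N(w, M) = 8*w (N(w, M) = -4*w*(-2) = 8*w)
N(U(26), d(17)) - 1*181415 = 8*26 - 1*181415 = 208 - 181415 = -181207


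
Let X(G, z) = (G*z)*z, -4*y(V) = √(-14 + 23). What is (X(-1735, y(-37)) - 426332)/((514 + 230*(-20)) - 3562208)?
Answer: 6836927/57060704 ≈ 0.11982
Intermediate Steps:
y(V) = -¾ (y(V) = -√(-14 + 23)/4 = -√9/4 = -¼*3 = -¾)
X(G, z) = G*z²
(X(-1735, y(-37)) - 426332)/((514 + 230*(-20)) - 3562208) = (-1735*(-¾)² - 426332)/((514 + 230*(-20)) - 3562208) = (-1735*9/16 - 426332)/((514 - 4600) - 3562208) = (-15615/16 - 426332)/(-4086 - 3562208) = -6836927/16/(-3566294) = -6836927/16*(-1/3566294) = 6836927/57060704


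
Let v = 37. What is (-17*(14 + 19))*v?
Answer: -20757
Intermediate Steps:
(-17*(14 + 19))*v = -17*(14 + 19)*37 = -17*33*37 = -561*37 = -20757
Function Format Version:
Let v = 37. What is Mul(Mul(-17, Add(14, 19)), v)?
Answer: -20757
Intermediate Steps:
Mul(Mul(-17, Add(14, 19)), v) = Mul(Mul(-17, Add(14, 19)), 37) = Mul(Mul(-17, 33), 37) = Mul(-561, 37) = -20757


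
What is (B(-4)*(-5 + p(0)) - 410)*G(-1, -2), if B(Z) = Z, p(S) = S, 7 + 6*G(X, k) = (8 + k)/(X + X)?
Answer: 650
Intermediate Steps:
G(X, k) = -7/6 + (8 + k)/(12*X) (G(X, k) = -7/6 + ((8 + k)/(X + X))/6 = -7/6 + ((8 + k)/((2*X)))/6 = -7/6 + ((8 + k)*(1/(2*X)))/6 = -7/6 + ((8 + k)/(2*X))/6 = -7/6 + (8 + k)/(12*X))
(B(-4)*(-5 + p(0)) - 410)*G(-1, -2) = (-4*(-5 + 0) - 410)*((1/12)*(8 - 2 - 14*(-1))/(-1)) = (-4*(-5) - 410)*((1/12)*(-1)*(8 - 2 + 14)) = (20 - 410)*((1/12)*(-1)*20) = -390*(-5/3) = 650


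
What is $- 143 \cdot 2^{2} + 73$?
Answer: $-499$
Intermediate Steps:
$- 143 \cdot 2^{2} + 73 = \left(-143\right) 4 + 73 = -572 + 73 = -499$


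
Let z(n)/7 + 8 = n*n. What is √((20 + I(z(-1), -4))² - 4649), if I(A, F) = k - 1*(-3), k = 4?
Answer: 28*I*√5 ≈ 62.61*I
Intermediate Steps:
z(n) = -56 + 7*n² (z(n) = -56 + 7*(n*n) = -56 + 7*n²)
I(A, F) = 7 (I(A, F) = 4 - 1*(-3) = 4 + 3 = 7)
√((20 + I(z(-1), -4))² - 4649) = √((20 + 7)² - 4649) = √(27² - 4649) = √(729 - 4649) = √(-3920) = 28*I*√5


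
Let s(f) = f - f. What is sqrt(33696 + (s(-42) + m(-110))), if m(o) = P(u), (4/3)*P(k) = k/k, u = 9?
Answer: sqrt(134787)/2 ≈ 183.57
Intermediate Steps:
s(f) = 0
P(k) = 3/4 (P(k) = 3*(k/k)/4 = (3/4)*1 = 3/4)
m(o) = 3/4
sqrt(33696 + (s(-42) + m(-110))) = sqrt(33696 + (0 + 3/4)) = sqrt(33696 + 3/4) = sqrt(134787/4) = sqrt(134787)/2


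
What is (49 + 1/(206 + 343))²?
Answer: 723717604/301401 ≈ 2401.2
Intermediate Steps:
(49 + 1/(206 + 343))² = (49 + 1/549)² = (26902/549)² = 723717604/301401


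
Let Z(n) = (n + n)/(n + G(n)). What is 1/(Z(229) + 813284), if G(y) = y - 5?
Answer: 453/368418110 ≈ 1.2296e-6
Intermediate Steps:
G(y) = -5 + y
Z(n) = 2*n/(-5 + 2*n) (Z(n) = (n + n)/(n + (-5 + n)) = (2*n)/(-5 + 2*n) = 2*n/(-5 + 2*n))
1/(Z(229) + 813284) = 1/(2*229/(-5 + 2*229) + 813284) = 1/(2*229/(-5 + 458) + 813284) = 1/(2*229/453 + 813284) = 1/(2*229*(1/453) + 813284) = 1/(458/453 + 813284) = 1/(368418110/453) = 453/368418110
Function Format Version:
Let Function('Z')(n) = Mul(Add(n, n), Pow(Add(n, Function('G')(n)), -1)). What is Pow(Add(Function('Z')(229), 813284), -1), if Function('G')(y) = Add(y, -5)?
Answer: Rational(453, 368418110) ≈ 1.2296e-6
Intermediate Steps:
Function('G')(y) = Add(-5, y)
Function('Z')(n) = Mul(2, n, Pow(Add(-5, Mul(2, n)), -1)) (Function('Z')(n) = Mul(Add(n, n), Pow(Add(n, Add(-5, n)), -1)) = Mul(Mul(2, n), Pow(Add(-5, Mul(2, n)), -1)) = Mul(2, n, Pow(Add(-5, Mul(2, n)), -1)))
Pow(Add(Function('Z')(229), 813284), -1) = Pow(Add(Mul(2, 229, Pow(Add(-5, Mul(2, 229)), -1)), 813284), -1) = Pow(Add(Mul(2, 229, Pow(Add(-5, 458), -1)), 813284), -1) = Pow(Add(Mul(2, 229, Pow(453, -1)), 813284), -1) = Pow(Add(Mul(2, 229, Rational(1, 453)), 813284), -1) = Pow(Add(Rational(458, 453), 813284), -1) = Pow(Rational(368418110, 453), -1) = Rational(453, 368418110)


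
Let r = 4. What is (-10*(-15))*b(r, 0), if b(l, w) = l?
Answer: 600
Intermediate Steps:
(-10*(-15))*b(r, 0) = -10*(-15)*4 = 150*4 = 600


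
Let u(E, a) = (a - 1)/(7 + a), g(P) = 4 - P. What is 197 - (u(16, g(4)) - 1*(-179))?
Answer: 127/7 ≈ 18.143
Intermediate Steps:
u(E, a) = (-1 + a)/(7 + a)
197 - (u(16, g(4)) - 1*(-179)) = 197 - ((-1 + (4 - 1*4))/(7 + (4 - 1*4)) - 1*(-179)) = 197 - ((-1 + (4 - 4))/(7 + (4 - 4)) + 179) = 197 - ((-1 + 0)/(7 + 0) + 179) = 197 - (-1/7 + 179) = 197 - ((⅐)*(-1) + 179) = 197 - (-⅐ + 179) = 197 - 1*1252/7 = 197 - 1252/7 = 127/7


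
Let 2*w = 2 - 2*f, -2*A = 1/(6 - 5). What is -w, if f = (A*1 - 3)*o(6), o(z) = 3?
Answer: -23/2 ≈ -11.500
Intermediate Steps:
A = -½ (A = -1/(2*(6 - 5)) = -½/1 = -½*1 = -½ ≈ -0.50000)
f = -21/2 (f = (-½*1 - 3)*3 = (-½ - 3)*3 = -7/2*3 = -21/2 ≈ -10.500)
w = 23/2 (w = (2 - 2*(-21/2))/2 = (2 + 21)/2 = (½)*23 = 23/2 ≈ 11.500)
-w = -1*23/2 = -23/2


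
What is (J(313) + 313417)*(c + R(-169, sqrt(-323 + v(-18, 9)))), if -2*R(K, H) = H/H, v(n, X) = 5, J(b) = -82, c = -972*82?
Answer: -49948419015/2 ≈ -2.4974e+10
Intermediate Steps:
c = -79704
R(K, H) = -1/2 (R(K, H) = -H/(2*H) = -1/2*1 = -1/2)
(J(313) + 313417)*(c + R(-169, sqrt(-323 + v(-18, 9)))) = (-82 + 313417)*(-79704 - 1/2) = 313335*(-159409/2) = -49948419015/2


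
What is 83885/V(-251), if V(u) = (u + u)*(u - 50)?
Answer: 83885/151102 ≈ 0.55515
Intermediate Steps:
V(u) = 2*u*(-50 + u) (V(u) = (2*u)*(-50 + u) = 2*u*(-50 + u))
83885/V(-251) = 83885/((2*(-251)*(-50 - 251))) = 83885/((2*(-251)*(-301))) = 83885/151102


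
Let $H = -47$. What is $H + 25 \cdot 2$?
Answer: $3$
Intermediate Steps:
$H + 25 \cdot 2 = -47 + 25 \cdot 2 = -47 + 50 = 3$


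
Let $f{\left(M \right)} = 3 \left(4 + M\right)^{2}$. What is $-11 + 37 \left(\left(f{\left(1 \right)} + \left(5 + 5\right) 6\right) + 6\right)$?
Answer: $5206$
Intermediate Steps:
$-11 + 37 \left(\left(f{\left(1 \right)} + \left(5 + 5\right) 6\right) + 6\right) = -11 + 37 \left(\left(3 \left(4 + 1\right)^{2} + \left(5 + 5\right) 6\right) + 6\right) = -11 + 37 \left(\left(3 \cdot 5^{2} + 10 \cdot 6\right) + 6\right) = -11 + 37 \left(\left(3 \cdot 25 + 60\right) + 6\right) = -11 + 37 \left(\left(75 + 60\right) + 6\right) = -11 + 37 \left(135 + 6\right) = -11 + 37 \cdot 141 = -11 + 5217 = 5206$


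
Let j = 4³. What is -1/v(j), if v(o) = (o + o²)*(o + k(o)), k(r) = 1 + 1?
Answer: -1/274560 ≈ -3.6422e-6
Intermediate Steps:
j = 64
k(r) = 2
v(o) = (2 + o)*(o + o²) (v(o) = (o + o²)*(o + 2) = (o + o²)*(2 + o) = (2 + o)*(o + o²))
-1/v(j) = -1/(64*(2 + 64² + 3*64)) = -1/(64*(2 + 4096 + 192)) = -1/(64*4290) = -1/274560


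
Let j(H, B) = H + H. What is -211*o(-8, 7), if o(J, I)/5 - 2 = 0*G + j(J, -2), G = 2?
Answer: 14770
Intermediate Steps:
j(H, B) = 2*H
o(J, I) = 10 + 10*J (o(J, I) = 10 + 5*(0*2 + 2*J) = 10 + 5*(0 + 2*J) = 10 + 5*(2*J) = 10 + 10*J)
-211*o(-8, 7) = -211*(10 + 10*(-8)) = -211*(10 - 80) = -211*(-70) = 14770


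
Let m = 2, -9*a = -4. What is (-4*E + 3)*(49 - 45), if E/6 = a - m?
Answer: 484/3 ≈ 161.33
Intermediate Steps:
a = 4/9 (a = -⅑*(-4) = 4/9 ≈ 0.44444)
E = -28/3 (E = 6*(4/9 - 1*2) = 6*(4/9 - 2) = 6*(-14/9) = -28/3 ≈ -9.3333)
(-4*E + 3)*(49 - 45) = (-4*(-28/3) + 3)*(49 - 45) = (112/3 + 3)*4 = (121/3)*4 = 484/3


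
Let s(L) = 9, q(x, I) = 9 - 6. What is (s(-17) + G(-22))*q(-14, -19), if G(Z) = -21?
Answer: -36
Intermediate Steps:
q(x, I) = 3
(s(-17) + G(-22))*q(-14, -19) = (9 - 21)*3 = -12*3 = -36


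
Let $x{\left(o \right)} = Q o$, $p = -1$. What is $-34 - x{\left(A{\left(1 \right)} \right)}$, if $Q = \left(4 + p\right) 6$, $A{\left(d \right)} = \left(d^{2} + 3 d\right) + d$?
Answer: $-124$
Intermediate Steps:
$A{\left(d \right)} = d^{2} + 4 d$
$Q = 18$ ($Q = \left(4 - 1\right) 6 = 3 \cdot 6 = 18$)
$x{\left(o \right)} = 18 o$
$-34 - x{\left(A{\left(1 \right)} \right)} = -34 - 18 \cdot 1 \left(4 + 1\right) = -34 - 18 \cdot 1 \cdot 5 = -34 - 18 \cdot 5 = -34 - 90 = -124$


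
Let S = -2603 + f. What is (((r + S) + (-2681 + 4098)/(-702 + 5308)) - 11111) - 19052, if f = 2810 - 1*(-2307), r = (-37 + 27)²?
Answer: -126889277/4606 ≈ -27549.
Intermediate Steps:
r = 100 (r = (-10)² = 100)
f = 5117 (f = 2810 + 2307 = 5117)
S = 2514 (S = -2603 + 5117 = 2514)
(((r + S) + (-2681 + 4098)/(-702 + 5308)) - 11111) - 19052 = (((100 + 2514) + (-2681 + 4098)/(-702 + 5308)) - 11111) - 19052 = ((2614 + 1417/4606) - 11111) - 19052 = (12041501/4606 - 11111) - 19052 = -39135765/4606 - 19052 = -126889277/4606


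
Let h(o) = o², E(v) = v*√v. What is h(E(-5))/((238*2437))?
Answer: -125/580006 ≈ -0.00021552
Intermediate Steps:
E(v) = v^(3/2)
h(E(-5))/((238*2437)) = ((-5)^(3/2))²/((238*2437)) = (-5*I*√5)²/580006 = -125*1/580006 = -125/580006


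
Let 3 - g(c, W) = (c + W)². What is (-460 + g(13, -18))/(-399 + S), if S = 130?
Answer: 482/269 ≈ 1.7918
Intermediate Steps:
g(c, W) = 3 - (W + c)² (g(c, W) = 3 - (c + W)² = 3 - (W + c)²)
(-460 + g(13, -18))/(-399 + S) = (-460 + (3 - (-18 + 13)²))/(-399 + 130) = (-460 + (3 - 1*(-5)²))/(-269) = (-460 + (3 - 1*25))*(-1/269) = (-460 + (3 - 25))*(-1/269) = (-460 - 22)*(-1/269) = -482*(-1/269) = 482/269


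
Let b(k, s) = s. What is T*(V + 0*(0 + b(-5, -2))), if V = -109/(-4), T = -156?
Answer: -4251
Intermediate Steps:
V = 109/4 (V = -109*(-1/4) = 109/4 ≈ 27.250)
T*(V + 0*(0 + b(-5, -2))) = -156*(109/4 + 0*(0 - 2)) = -156*(109/4 + 0*(-2)) = -156*(109/4 + 0) = -156*109/4 = -4251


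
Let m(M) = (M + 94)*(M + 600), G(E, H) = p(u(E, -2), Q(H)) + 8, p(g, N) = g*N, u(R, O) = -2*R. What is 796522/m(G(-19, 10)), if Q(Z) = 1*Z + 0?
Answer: 398261/238108 ≈ 1.6726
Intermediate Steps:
Q(Z) = Z (Q(Z) = Z + 0 = Z)
p(g, N) = N*g
G(E, H) = 8 - 2*E*H (G(E, H) = H*(-2*E) + 8 = -2*E*H + 8 = 8 - 2*E*H)
m(M) = (94 + M)*(600 + M)
796522/m(G(-19, 10)) = 796522/(56400 + (8 - 2*(-19)*10)² + 694*(8 - 2*(-19)*10)) = 796522/(56400 + (8 + 380)² + 694*(8 + 380)) = 796522/(56400 + 388² + 694*388) = 796522/(56400 + 150544 + 269272) = 796522/476216 = 796522*(1/476216) = 398261/238108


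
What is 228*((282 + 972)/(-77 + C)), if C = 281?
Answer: 23826/17 ≈ 1401.5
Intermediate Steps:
228*((282 + 972)/(-77 + C)) = 228*((282 + 972)/(-77 + 281)) = 228*(1254/204) = 228*(1254*(1/204)) = 228*(209/34) = 23826/17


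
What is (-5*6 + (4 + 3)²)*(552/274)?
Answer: 5244/137 ≈ 38.277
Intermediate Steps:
(-5*6 + (4 + 3)²)*(552/274) = (-30 + 7²)*(552*(1/274)) = (-30 + 49)*(276/137) = 19*(276/137) = 5244/137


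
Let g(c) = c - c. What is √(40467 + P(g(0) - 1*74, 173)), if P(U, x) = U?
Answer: √40393 ≈ 200.98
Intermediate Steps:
g(c) = 0
√(40467 + P(g(0) - 1*74, 173)) = √(40467 + (0 - 1*74)) = √(40467 + (0 - 74)) = √(40467 - 74) = √40393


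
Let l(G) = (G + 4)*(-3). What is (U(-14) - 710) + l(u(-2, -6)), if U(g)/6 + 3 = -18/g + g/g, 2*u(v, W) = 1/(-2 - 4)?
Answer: -20329/28 ≈ -726.04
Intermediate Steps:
u(v, W) = -1/12 (u(v, W) = 1/(2*(-2 - 4)) = (½)/(-6) = (½)*(-⅙) = -1/12)
l(G) = -12 - 3*G (l(G) = (4 + G)*(-3) = -12 - 3*G)
U(g) = -12 - 108/g (U(g) = -18 + 6*(-18/g + g/g) = -18 + 6*(-18/g + 1) = -18 + 6*(1 - 18/g) = -18 + (6 - 108/g) = -12 - 108/g)
(U(-14) - 710) + l(u(-2, -6)) = ((-12 - 108/(-14)) - 710) + (-12 - 3*(-1/12)) = ((-12 - 108*(-1/14)) - 710) + (-12 + ¼) = ((-12 + 54/7) - 710) - 47/4 = (-30/7 - 710) - 47/4 = -5000/7 - 47/4 = -20329/28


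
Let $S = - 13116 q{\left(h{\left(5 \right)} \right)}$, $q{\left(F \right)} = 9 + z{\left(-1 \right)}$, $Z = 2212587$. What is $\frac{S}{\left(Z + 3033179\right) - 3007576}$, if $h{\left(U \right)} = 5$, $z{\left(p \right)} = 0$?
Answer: $- \frac{59022}{1119095} \approx -0.052741$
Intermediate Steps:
$q{\left(F \right)} = 9$ ($q{\left(F \right)} = 9 + 0 = 9$)
$S = -118044$ ($S = \left(-13116\right) 9 = -118044$)
$\frac{S}{\left(Z + 3033179\right) - 3007576} = - \frac{118044}{\left(2212587 + 3033179\right) - 3007576} = - \frac{118044}{5245766 - 3007576} = - \frac{118044}{2238190} = \left(-118044\right) \frac{1}{2238190} = - \frac{59022}{1119095}$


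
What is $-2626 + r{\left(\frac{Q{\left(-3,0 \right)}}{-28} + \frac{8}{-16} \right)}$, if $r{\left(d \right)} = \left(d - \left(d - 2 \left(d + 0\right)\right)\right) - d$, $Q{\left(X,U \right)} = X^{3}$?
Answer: $- \frac{73515}{28} \approx -2625.5$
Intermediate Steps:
$r{\left(d \right)} = d$ ($r{\left(d \right)} = \left(d + \left(2 d - d\right)\right) - d = \left(d + d\right) - d = 2 d - d = d$)
$-2626 + r{\left(\frac{Q{\left(-3,0 \right)}}{-28} + \frac{8}{-16} \right)} = -2626 + \left(\frac{\left(-3\right)^{3}}{-28} + \frac{8}{-16}\right) = -2626 + \left(\left(-27\right) \left(- \frac{1}{28}\right) + 8 \left(- \frac{1}{16}\right)\right) = -2626 + \left(\frac{27}{28} - \frac{1}{2}\right) = -2626 + \frac{13}{28} = - \frac{73515}{28}$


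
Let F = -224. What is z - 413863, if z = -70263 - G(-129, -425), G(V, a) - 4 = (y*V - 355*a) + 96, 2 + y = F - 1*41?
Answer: -669544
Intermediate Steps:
y = -267 (y = -2 + (-224 - 1*41) = -2 + (-224 - 41) = -2 - 265 = -267)
G(V, a) = 100 - 355*a - 267*V (G(V, a) = 4 + ((-267*V - 355*a) + 96) = 4 + ((-355*a - 267*V) + 96) = 4 + (96 - 355*a - 267*V) = 100 - 355*a - 267*V)
z = -255681 (z = -70263 - (100 - 355*(-425) - 267*(-129)) = -70263 - (100 + 150875 + 34443) = -70263 - 1*185418 = -70263 - 185418 = -255681)
z - 413863 = -255681 - 413863 = -669544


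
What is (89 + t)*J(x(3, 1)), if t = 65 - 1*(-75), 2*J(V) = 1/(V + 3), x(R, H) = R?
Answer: 229/12 ≈ 19.083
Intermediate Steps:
J(V) = 1/(2*(3 + V)) (J(V) = 1/(2*(V + 3)) = 1/(2*(3 + V)))
t = 140 (t = 65 + 75 = 140)
(89 + t)*J(x(3, 1)) = (89 + 140)*(1/(2*(3 + 3))) = 229*((1/2)/6) = 229*((1/2)*(1/6)) = 229*(1/12) = 229/12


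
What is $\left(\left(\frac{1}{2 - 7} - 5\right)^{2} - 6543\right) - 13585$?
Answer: $- \frac{502524}{25} \approx -20101.0$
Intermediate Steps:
$\left(\left(\frac{1}{2 - 7} - 5\right)^{2} - 6543\right) - 13585 = \left(\left(\frac{1}{-5} - 5\right)^{2} - 6543\right) - 13585 = \left(\left(- \frac{1}{5} - 5\right)^{2} - 6543\right) - 13585 = \left(\left(- \frac{26}{5}\right)^{2} - 6543\right) - 13585 = \left(\frac{676}{25} - 6543\right) - 13585 = - \frac{162899}{25} - 13585 = - \frac{502524}{25}$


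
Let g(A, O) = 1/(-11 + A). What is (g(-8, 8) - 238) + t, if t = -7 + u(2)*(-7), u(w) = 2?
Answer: -4922/19 ≈ -259.05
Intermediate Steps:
t = -21 (t = -7 + 2*(-7) = -7 - 14 = -21)
(g(-8, 8) - 238) + t = (1/(-11 - 8) - 238) - 21 = (1/(-19) - 238) - 21 = (-1/19 - 238) - 21 = -4523/19 - 21 = -4922/19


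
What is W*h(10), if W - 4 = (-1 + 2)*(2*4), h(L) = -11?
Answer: -132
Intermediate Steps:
W = 12 (W = 4 + (-1 + 2)*(2*4) = 4 + 1*8 = 4 + 8 = 12)
W*h(10) = 12*(-11) = -132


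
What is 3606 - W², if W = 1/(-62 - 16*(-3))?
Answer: 706775/196 ≈ 3606.0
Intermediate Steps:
W = -1/14 (W = 1/(-62 + 48) = 1/(-14) = -1/14 ≈ -0.071429)
3606 - W² = 3606 - (-1/14)² = 3606 - 1*1/196 = 3606 - 1/196 = 706775/196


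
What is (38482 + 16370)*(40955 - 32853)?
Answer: 444410904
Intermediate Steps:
(38482 + 16370)*(40955 - 32853) = 54852*8102 = 444410904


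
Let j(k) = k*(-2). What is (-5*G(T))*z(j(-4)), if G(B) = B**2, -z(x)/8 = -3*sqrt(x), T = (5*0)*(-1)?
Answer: 0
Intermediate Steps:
j(k) = -2*k
T = 0 (T = 0*(-1) = 0)
z(x) = 24*sqrt(x) (z(x) = -(-24)*sqrt(x) = 24*sqrt(x))
(-5*G(T))*z(j(-4)) = (-5*0**2)*(24*sqrt(-2*(-4))) = (-5*0)*(24*sqrt(8)) = 0*(24*(2*sqrt(2))) = 0*(48*sqrt(2)) = 0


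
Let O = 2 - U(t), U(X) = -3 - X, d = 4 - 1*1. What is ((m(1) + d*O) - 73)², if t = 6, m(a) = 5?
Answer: 1225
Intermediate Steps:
d = 3 (d = 4 - 1 = 3)
O = 11 (O = 2 - (-3 - 1*6) = 2 - (-3 - 6) = 2 - 1*(-9) = 2 + 9 = 11)
((m(1) + d*O) - 73)² = ((5 + 3*11) - 73)² = ((5 + 33) - 73)² = (38 - 73)² = (-35)² = 1225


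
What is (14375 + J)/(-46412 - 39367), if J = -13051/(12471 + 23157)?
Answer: -512139449/3056134212 ≈ -0.16758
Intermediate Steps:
J = -13051/35628 ≈ -0.36631
(14375 + J)/(-46412 - 39367) = (14375 - 13051/35628)/(-46412 - 39367) = (512139449/35628)/(-85779) = (512139449/35628)*(-1/85779) = -512139449/3056134212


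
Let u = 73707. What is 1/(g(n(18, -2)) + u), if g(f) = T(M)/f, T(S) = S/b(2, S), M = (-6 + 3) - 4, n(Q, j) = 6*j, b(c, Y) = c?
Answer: 24/1768975 ≈ 1.3567e-5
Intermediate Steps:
M = -7 (M = -3 - 4 = -7)
T(S) = S/2
g(f) = -7/(2*f) (g(f) = ((½)*(-7))/f = -7/(2*f))
1/(g(n(18, -2)) + u) = 1/(-7/(2*(6*(-2))) + 73707) = 1/(-7/2/(-12) + 73707) = 1/(-7/2*(-1/12) + 73707) = 1/(7/24 + 73707) = 1/(1768975/24) = 24/1768975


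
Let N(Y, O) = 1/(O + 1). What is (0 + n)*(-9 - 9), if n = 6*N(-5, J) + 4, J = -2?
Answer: 36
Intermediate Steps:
N(Y, O) = 1/(1 + O)
n = -2 (n = 6/(1 - 2) + 4 = 6/(-1) + 4 = 6*(-1) + 4 = -6 + 4 = -2)
(0 + n)*(-9 - 9) = (0 - 2)*(-9 - 9) = -2*(-18) = 36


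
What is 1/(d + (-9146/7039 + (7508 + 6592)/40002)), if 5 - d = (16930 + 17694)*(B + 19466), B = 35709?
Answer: -46929013/89652210121519267 ≈ -5.2346e-10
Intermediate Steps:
d = -1910379195 (d = 5 - (16930 + 17694)*(35709 + 19466) = 5 - 34624*55175 = 5 - 1*1910379200 = 5 - 1910379200 = -1910379195)
1/(d + (-9146/7039 + (7508 + 6592)/40002)) = 1/(-1910379195 + (-9146/7039 + (7508 + 6592)/40002)) = 1/(-1910379195 + (-9146*1/7039 + 14100*(1/40002))) = 1/(-1910379195 + (-9146/7039 + 2350/6667)) = 1/(-1910379195 - 44434732/46929013) = 1/(-89652210121519267/46929013) = -46929013/89652210121519267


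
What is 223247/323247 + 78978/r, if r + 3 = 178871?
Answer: 32730572981/28909272198 ≈ 1.1322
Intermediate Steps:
r = 178868 (r = -3 + 178871 = 178868)
223247/323247 + 78978/r = 223247/323247 + 78978/178868 = 223247*(1/323247) + 78978*(1/178868) = 223247/323247 + 39489/89434 = 32730572981/28909272198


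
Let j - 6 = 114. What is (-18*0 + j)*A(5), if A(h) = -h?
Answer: -600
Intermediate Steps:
j = 120 (j = 6 + 114 = 120)
(-18*0 + j)*A(5) = (-18*0 + 120)*(-1*5) = (0 + 120)*(-5) = 120*(-5) = -600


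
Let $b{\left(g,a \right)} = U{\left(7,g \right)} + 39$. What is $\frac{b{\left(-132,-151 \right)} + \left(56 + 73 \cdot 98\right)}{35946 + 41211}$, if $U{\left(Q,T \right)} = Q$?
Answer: $\frac{7256}{77157} \approx 0.094042$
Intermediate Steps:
$b{\left(g,a \right)} = 46$ ($b{\left(g,a \right)} = 7 + 39 = 46$)
$\frac{b{\left(-132,-151 \right)} + \left(56 + 73 \cdot 98\right)}{35946 + 41211} = \frac{46 + \left(56 + 73 \cdot 98\right)}{35946 + 41211} = \frac{46 + \left(56 + 7154\right)}{77157} = \left(46 + 7210\right) \frac{1}{77157} = 7256 \cdot \frac{1}{77157} = \frac{7256}{77157}$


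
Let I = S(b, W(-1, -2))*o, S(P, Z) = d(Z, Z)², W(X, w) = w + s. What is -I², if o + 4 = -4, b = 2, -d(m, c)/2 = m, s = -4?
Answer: -1327104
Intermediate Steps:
W(X, w) = -4 + w (W(X, w) = w - 4 = -4 + w)
d(m, c) = -2*m
o = -8 (o = -4 - 4 = -8)
S(P, Z) = 4*Z² (S(P, Z) = (-2*Z)² = 4*Z²)
I = -1152 (I = (4*(-4 - 2)²)*(-8) = (4*(-6)²)*(-8) = (4*36)*(-8) = 144*(-8) = -1152)
-I² = -1*(-1152)² = -1*1327104 = -1327104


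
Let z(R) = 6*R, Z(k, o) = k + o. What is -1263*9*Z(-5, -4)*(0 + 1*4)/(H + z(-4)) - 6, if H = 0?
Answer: -34113/2 ≈ -17057.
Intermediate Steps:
-1263*9*Z(-5, -4)*(0 + 1*4)/(H + z(-4)) - 6 = -1263*9*(-5 - 4)*(0 + 1*4)/(0 + 6*(-4)) - 6 = -1263*9*(-9)*(0 + 4)/(0 - 24) - 6 = -(-102303)*4/(-24) - 6 = -(-102303)*4*(-1/24) - 6 = -(-102303)*(-1)/6 - 6 = -1263*27/2 - 6 = -34101/2 - 6 = -34113/2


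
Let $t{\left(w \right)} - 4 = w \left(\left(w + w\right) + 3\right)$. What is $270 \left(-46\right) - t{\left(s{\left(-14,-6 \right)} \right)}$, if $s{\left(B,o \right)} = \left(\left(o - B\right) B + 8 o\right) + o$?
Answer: $-67038$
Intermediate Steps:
$s{\left(B,o \right)} = 9 o + B \left(o - B\right)$ ($s{\left(B,o \right)} = \left(B \left(o - B\right) + 8 o\right) + o = \left(8 o + B \left(o - B\right)\right) + o = 9 o + B \left(o - B\right)$)
$t{\left(w \right)} = 4 + w \left(3 + 2 w\right)$ ($t{\left(w \right)} = 4 + w \left(\left(w + w\right) + 3\right) = 4 + w \left(2 w + 3\right) = 4 + w \left(3 + 2 w\right)$)
$270 \left(-46\right) - t{\left(s{\left(-14,-6 \right)} \right)} = 270 \left(-46\right) - \left(4 + 2 \left(- \left(-14\right)^{2} + 9 \left(-6\right) - -84\right)^{2} + 3 \left(- \left(-14\right)^{2} + 9 \left(-6\right) - -84\right)\right) = -12420 - \left(4 + 2 \left(\left(-1\right) 196 - 54 + 84\right)^{2} + 3 \left(\left(-1\right) 196 - 54 + 84\right)\right) = -12420 - \left(4 + 2 \left(-196 - 54 + 84\right)^{2} + 3 \left(-196 - 54 + 84\right)\right) = -12420 - \left(4 + 2 \left(-166\right)^{2} + 3 \left(-166\right)\right) = -12420 - \left(4 + 2 \cdot 27556 - 498\right) = -12420 - \left(4 + 55112 - 498\right) = -12420 - 54618 = -67038$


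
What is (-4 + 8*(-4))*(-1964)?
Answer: 70704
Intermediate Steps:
(-4 + 8*(-4))*(-1964) = (-4 - 32)*(-1964) = -36*(-1964) = 70704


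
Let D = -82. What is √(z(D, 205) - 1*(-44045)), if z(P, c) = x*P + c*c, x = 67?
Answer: 8*√1259 ≈ 283.86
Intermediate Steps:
z(P, c) = c² + 67*P (z(P, c) = 67*P + c*c = 67*P + c² = c² + 67*P)
√(z(D, 205) - 1*(-44045)) = √((205² + 67*(-82)) - 1*(-44045)) = √((42025 - 5494) + 44045) = √(36531 + 44045) = √80576 = 8*√1259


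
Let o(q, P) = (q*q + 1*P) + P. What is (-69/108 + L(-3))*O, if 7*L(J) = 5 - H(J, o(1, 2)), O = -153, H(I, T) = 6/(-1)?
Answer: -3995/28 ≈ -142.68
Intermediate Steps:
o(q, P) = q**2 + 2*P (o(q, P) = (q**2 + P) + P = (P + q**2) + P = q**2 + 2*P)
H(I, T) = -6 (H(I, T) = 6*(-1) = -6)
L(J) = 11/7 (L(J) = (5 - 1*(-6))/7 = (5 + 6)/7 = (1/7)*11 = 11/7)
(-69/108 + L(-3))*O = (-69/108 + 11/7)*(-153) = (-69*1/108 + 11/7)*(-153) = (-23/36 + 11/7)*(-153) = (235/252)*(-153) = -3995/28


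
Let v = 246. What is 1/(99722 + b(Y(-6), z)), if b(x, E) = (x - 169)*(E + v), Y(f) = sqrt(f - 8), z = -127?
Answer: 669/53261425 - I*sqrt(14)/53261425 ≈ 1.2561e-5 - 7.0251e-8*I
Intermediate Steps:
Y(f) = sqrt(-8 + f)
b(x, E) = (-169 + x)*(246 + E) (b(x, E) = (x - 169)*(E + 246) = (-169 + x)*(246 + E))
1/(99722 + b(Y(-6), z)) = 1/(99722 + (-41574 - 169*(-127) + 246*sqrt(-8 - 6) - 127*sqrt(-8 - 6))) = 1/(99722 + (-41574 + 21463 + 246*sqrt(-14) - 127*I*sqrt(14))) = 1/(99722 + (-41574 + 21463 + 246*(I*sqrt(14)) - 127*I*sqrt(14))) = 1/(99722 + (-41574 + 21463 + 246*I*sqrt(14) - 127*I*sqrt(14))) = 1/(99722 + (-20111 + 119*I*sqrt(14))) = 1/(79611 + 119*I*sqrt(14))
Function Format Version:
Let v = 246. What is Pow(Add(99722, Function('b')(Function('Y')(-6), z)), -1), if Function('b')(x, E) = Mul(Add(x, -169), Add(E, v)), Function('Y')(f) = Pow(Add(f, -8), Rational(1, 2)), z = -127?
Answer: Add(Rational(669, 53261425), Mul(Rational(-1, 53261425), I, Pow(14, Rational(1, 2)))) ≈ Add(1.2561e-5, Mul(-7.0251e-8, I))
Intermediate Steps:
Function('Y')(f) = Pow(Add(-8, f), Rational(1, 2))
Function('b')(x, E) = Mul(Add(-169, x), Add(246, E)) (Function('b')(x, E) = Mul(Add(x, -169), Add(E, 246)) = Mul(Add(-169, x), Add(246, E)))
Pow(Add(99722, Function('b')(Function('Y')(-6), z)), -1) = Pow(Add(99722, Add(-41574, Mul(-169, -127), Mul(246, Pow(Add(-8, -6), Rational(1, 2))), Mul(-127, Pow(Add(-8, -6), Rational(1, 2))))), -1) = Pow(Add(99722, Add(-41574, 21463, Mul(246, Pow(-14, Rational(1, 2))), Mul(-127, Pow(-14, Rational(1, 2))))), -1) = Pow(Add(99722, Add(-41574, 21463, Mul(246, Mul(I, Pow(14, Rational(1, 2)))), Mul(-127, Mul(I, Pow(14, Rational(1, 2)))))), -1) = Pow(Add(99722, Add(-41574, 21463, Mul(246, I, Pow(14, Rational(1, 2))), Mul(-127, I, Pow(14, Rational(1, 2))))), -1) = Pow(Add(99722, Add(-20111, Mul(119, I, Pow(14, Rational(1, 2))))), -1) = Pow(Add(79611, Mul(119, I, Pow(14, Rational(1, 2)))), -1)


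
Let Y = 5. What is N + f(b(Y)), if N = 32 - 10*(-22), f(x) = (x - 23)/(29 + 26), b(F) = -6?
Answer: 13831/55 ≈ 251.47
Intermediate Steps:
f(x) = -23/55 + x/55 (f(x) = (-23 + x)/55 = (-23 + x)*(1/55) = -23/55 + x/55)
N = 252 (N = 32 + 220 = 252)
N + f(b(Y)) = 252 + (-23/55 + (1/55)*(-6)) = 252 + (-23/55 - 6/55) = 252 - 29/55 = 13831/55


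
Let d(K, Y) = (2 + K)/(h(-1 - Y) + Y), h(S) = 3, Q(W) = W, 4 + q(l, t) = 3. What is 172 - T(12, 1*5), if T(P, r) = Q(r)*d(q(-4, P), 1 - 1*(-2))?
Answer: 1027/6 ≈ 171.17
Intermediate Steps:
q(l, t) = -1 (q(l, t) = -4 + 3 = -1)
d(K, Y) = (2 + K)/(3 + Y)
T(P, r) = r/6 (T(P, r) = r*((2 - 1)/(3 + (1 - 1*(-2)))) = r*(1/(3 + (1 + 2))) = r*(1/(3 + 3)) = r*(1/6) = r*((⅙)*1) = r*(⅙) = r/6)
172 - T(12, 1*5) = 172 - 1*5/6 = 172 - 5/6 = 172 - 1*⅚ = 172 - ⅚ = 1027/6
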